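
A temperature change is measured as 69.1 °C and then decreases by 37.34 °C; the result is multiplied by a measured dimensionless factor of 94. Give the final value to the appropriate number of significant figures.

69.1 °C − 37.34 °C = 31.76 °C; the difference is limited to 1 decimal place (3 s.f.).
Carrying full precision, 31.76 × 94 = 2985.44 °C; 94 has 2 s.f., so the result keeps min(3, 2) = 2 s.f.
Rounded to 2 significant figures: 3.0 × 10³ °C.

3.0 × 10³ °C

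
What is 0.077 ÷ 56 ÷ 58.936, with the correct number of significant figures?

2.3 × 10⁻⁵

0.077 ÷ 56 ÷ 58.936 = 0.0000233303922899…
Multiplication/division keeps the fewest significant figures: 0.077 → 2 s.f., 56 → 2 s.f., 58.936 → 5 s.f.; limit is 2.
Rounded to 2 significant figures: 2.3 × 10⁻⁵.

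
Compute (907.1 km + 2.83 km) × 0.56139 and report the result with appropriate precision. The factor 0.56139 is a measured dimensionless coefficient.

907.1 km + 2.83 km = 909.93 km; the sum is limited to 1 decimal place (4 s.f.).
Carrying full precision, 909.93 × 0.56139 = 510.8256027 km; 0.56139 has 5 s.f., so the result keeps min(4, 5) = 4 s.f.
Rounded to 4 significant figures: 510.8 km.

510.8 km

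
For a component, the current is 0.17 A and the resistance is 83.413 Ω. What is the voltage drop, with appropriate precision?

voltage drop = 0.17 A × 83.413 Ω = 14.18021 V.
0.17 has 2 significant figures; 83.413 has 5.
Division/multiplication keeps the fewest: 2 significant figures.
Rounded: 14 V.

14 V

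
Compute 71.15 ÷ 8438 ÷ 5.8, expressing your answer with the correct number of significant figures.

71.15 ÷ 8438 ÷ 5.8 = 0.00145380912293…
Multiplication/division keeps the fewest significant figures: 71.15 → 4 s.f., 8438 → 4 s.f., 5.8 → 2 s.f.; limit is 2.
Rounded to 2 significant figures: 0.0015.

0.0015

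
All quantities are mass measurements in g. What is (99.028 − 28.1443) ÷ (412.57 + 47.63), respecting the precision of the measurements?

0.15403

99.028 − 28.1443 = 70.8837, limited to 3 d.p. → 5 s.f.; 412.57 + 47.63 = 460.20, limited to 2 d.p. → 5 s.f.
Carrying full precision, 70.8837 ÷ 460.20 = 0.154028031291…; keep min(5, 5) = 5 s.f.
Rounded to 5 significant figures: 0.15403.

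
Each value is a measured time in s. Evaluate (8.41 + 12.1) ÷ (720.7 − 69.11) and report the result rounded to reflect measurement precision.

0.0315

8.41 + 12.1 = 20.51, limited to 1 d.p. → 3 s.f.; 720.7 − 69.11 = 651.59, limited to 1 d.p. → 4 s.f.
Carrying full precision, 20.51 ÷ 651.59 = 0.0314768489387…; keep min(3, 4) = 3 s.f.
Rounded to 3 significant figures: 0.0315.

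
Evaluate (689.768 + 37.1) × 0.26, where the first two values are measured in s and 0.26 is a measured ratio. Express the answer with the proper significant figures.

1.9 × 10^2 s

689.768 s + 37.1 s = 726.868 s; the sum is limited to 1 decimal place (4 s.f.).
Carrying full precision, 726.868 × 0.26 = 188.98568 s; 0.26 has 2 s.f., so the result keeps min(4, 2) = 2 s.f.
Rounded to 2 significant figures: 1.9 × 10^2 s.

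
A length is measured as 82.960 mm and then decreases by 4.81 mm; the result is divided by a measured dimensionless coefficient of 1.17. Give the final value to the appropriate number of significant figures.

82.960 mm − 4.81 mm = 78.150 mm; the difference is limited to 2 decimal places (4 s.f.).
Carrying full precision, 78.150 ÷ 1.17 = 66.7948717949… mm; 1.17 has 3 s.f., so the result keeps min(4, 3) = 3 s.f.
Rounded to 3 significant figures: 66.8 mm.

66.8 mm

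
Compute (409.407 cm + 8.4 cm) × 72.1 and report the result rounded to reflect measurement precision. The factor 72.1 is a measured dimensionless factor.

3.01 × 10⁴ cm

409.407 cm + 8.4 cm = 417.807 cm; the sum is limited to 1 decimal place (4 s.f.).
Carrying full precision, 417.807 × 72.1 = 30123.8847 cm; 72.1 has 3 s.f., so the result keeps min(4, 3) = 3 s.f.
Rounded to 3 significant figures: 3.01 × 10⁴ cm.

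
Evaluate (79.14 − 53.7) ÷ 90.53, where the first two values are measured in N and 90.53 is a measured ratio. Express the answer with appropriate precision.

0.281 N

79.14 N − 53.7 N = 25.44 N; the difference is limited to 1 decimal place (3 s.f.).
Carrying full precision, 25.44 ÷ 90.53 = 0.281011819286… N; 90.53 has 4 s.f., so the result keeps min(3, 4) = 3 s.f.
Rounded to 3 significant figures: 0.281 N.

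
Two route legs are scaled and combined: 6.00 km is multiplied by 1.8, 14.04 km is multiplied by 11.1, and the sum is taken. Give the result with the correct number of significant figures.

6.00 × 1.8 = 10.8 → 11 km (2 s.f., last digit at the 10^0 place).
14.04 × 11.1 = 155.844 → 156 km (3 s.f., last digit at the 10^0 place).
Sum: 166.644 km; keep the coarser place, 10^0.
Result: 167 km.

167 km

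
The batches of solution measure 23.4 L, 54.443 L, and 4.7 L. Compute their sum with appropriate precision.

23.4 L + 54.443 L + 4.7 L = 82.543 L.
Addition/subtraction keeps the fewest decimal places: 23.4 → 1 decimal place, 54.443 → 3 decimal places, 4.7 → 1 decimal place; limit is 1.
Rounded to 1 decimal place: 82.5 L.

82.5 L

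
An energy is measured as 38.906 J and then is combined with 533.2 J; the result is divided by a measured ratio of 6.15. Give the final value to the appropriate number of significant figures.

93.0 J

38.906 J + 533.2 J = 572.106 J; the sum is limited to 1 decimal place (4 s.f.).
Carrying full precision, 572.106 ÷ 6.15 = 93.0253658537… J; 6.15 has 3 s.f., so the result keeps min(4, 3) = 3 s.f.
Rounded to 3 significant figures: 93.0 J.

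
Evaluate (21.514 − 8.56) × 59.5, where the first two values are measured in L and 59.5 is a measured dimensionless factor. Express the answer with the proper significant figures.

771 L

21.514 L − 8.56 L = 12.954 L; the difference is limited to 2 decimal places (4 s.f.).
Carrying full precision, 12.954 × 59.5 = 770.763 L; 59.5 has 3 s.f., so the result keeps min(4, 3) = 3 s.f.
Rounded to 3 significant figures: 771 L.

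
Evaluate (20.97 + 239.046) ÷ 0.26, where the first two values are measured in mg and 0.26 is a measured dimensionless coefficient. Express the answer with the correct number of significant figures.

1.0 × 10³ mg

20.97 mg + 239.046 mg = 260.016 mg; the sum is limited to 2 decimal places (5 s.f.).
Carrying full precision, 260.016 ÷ 0.26 = 1000.06153846… mg; 0.26 has 2 s.f., so the result keeps min(5, 2) = 2 s.f.
Rounded to 2 significant figures: 1.0 × 10³ mg.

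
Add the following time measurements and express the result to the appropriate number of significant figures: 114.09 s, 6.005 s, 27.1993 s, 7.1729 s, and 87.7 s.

114.09 s + 6.005 s + 27.1993 s + 7.1729 s + 87.7 s = 242.1672 s.
Addition/subtraction keeps the fewest decimal places: 114.09 → 2 decimal places, 6.005 → 3 decimal places, 27.1993 → 4 decimal places, 7.1729 → 4 decimal places, 87.7 → 1 decimal place; limit is 1.
Rounded to 1 decimal place: 242.2 s.

242.2 s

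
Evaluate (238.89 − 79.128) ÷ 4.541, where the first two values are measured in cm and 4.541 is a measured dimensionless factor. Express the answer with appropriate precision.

35.18 cm

238.89 cm − 79.128 cm = 159.762 cm; the difference is limited to 2 decimal places (5 s.f.).
Carrying full precision, 159.762 ÷ 4.541 = 35.1821184761… cm; 4.541 has 4 s.f., so the result keeps min(5, 4) = 4 s.f.
Rounded to 4 significant figures: 35.18 cm.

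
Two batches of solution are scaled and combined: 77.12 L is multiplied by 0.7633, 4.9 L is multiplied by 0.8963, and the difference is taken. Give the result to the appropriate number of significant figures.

77.12 × 0.7633 = 58.865696 → 58.87 L (4 s.f., last digit at the 10^-2 place).
4.9 × 0.8963 = 4.39187 → 4.4 L (2 s.f., last digit at the 10^-1 place).
Difference: 54.473826 L; keep the coarser place, 10^-1.
Result: 54.5 L.

54.5 L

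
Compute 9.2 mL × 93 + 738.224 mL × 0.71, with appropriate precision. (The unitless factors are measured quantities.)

9.2 × 93 = 855.6 → 8.6 × 10^2 mL (2 s.f., last digit at the 10^1 place).
738.224 × 0.71 = 524.13904 → 5.2 × 10^2 mL (2 s.f., last digit at the 10^1 place).
Sum: 1379.73904 mL; keep the coarser place, 10^1.
Result: 1.38 × 10^3 mL.

1.38 × 10^3 mL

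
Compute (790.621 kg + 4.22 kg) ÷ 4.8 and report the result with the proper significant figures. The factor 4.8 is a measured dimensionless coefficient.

790.621 kg + 4.22 kg = 794.841 kg; the sum is limited to 2 decimal places (5 s.f.).
Carrying full precision, 794.841 ÷ 4.8 = 165.591875 kg; 4.8 has 2 s.f., so the result keeps min(5, 2) = 2 s.f.
Rounded to 2 significant figures: 1.7 × 10^2 kg.

1.7 × 10^2 kg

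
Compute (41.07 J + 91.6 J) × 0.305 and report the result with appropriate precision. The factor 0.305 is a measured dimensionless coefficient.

41.07 J + 91.6 J = 132.67 J; the sum is limited to 1 decimal place (4 s.f.).
Carrying full precision, 132.67 × 0.305 = 40.46435 J; 0.305 has 3 s.f., so the result keeps min(4, 3) = 3 s.f.
Rounded to 3 significant figures: 40.5 J.

40.5 J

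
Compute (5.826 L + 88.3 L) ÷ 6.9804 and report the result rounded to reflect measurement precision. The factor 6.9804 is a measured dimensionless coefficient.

5.826 L + 88.3 L = 94.126 L; the sum is limited to 1 decimal place (3 s.f.).
Carrying full precision, 94.126 ÷ 6.9804 = 13.4843275457… L; 6.9804 has 5 s.f., so the result keeps min(3, 5) = 3 s.f.
Rounded to 3 significant figures: 13.5 L.

13.5 L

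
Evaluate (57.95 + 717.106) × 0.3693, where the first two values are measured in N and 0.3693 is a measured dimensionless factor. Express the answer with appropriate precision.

2.862 × 10² N

57.95 N + 717.106 N = 775.056 N; the sum is limited to 2 decimal places (5 s.f.).
Carrying full precision, 775.056 × 0.3693 = 286.2281808 N; 0.3693 has 4 s.f., so the result keeps min(5, 4) = 4 s.f.
Rounded to 4 significant figures: 2.862 × 10² N.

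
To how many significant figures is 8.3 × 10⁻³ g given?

2

8.3 × 10⁻³: in scientific notation every digit of the coefficient is significant.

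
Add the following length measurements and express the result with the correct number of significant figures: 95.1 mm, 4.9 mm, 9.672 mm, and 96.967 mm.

206.6 mm

95.1 mm + 4.9 mm + 9.672 mm + 96.967 mm = 206.639 mm.
Addition/subtraction keeps the fewest decimal places: 95.1 → 1 decimal place, 4.9 → 1 decimal place, 9.672 → 3 decimal places, 96.967 → 3 decimal places; limit is 1.
Rounded to 1 decimal place: 206.6 mm.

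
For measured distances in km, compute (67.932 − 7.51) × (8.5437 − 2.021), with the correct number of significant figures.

67.932 − 7.51 = 60.422, limited to 2 d.p. → 4 s.f.; 8.5437 − 2.021 = 6.5227, limited to 3 d.p. → 4 s.f.
Carrying full precision, 60.422 × 6.5227 = 394.1145794; keep min(4, 4) = 4 s.f.
Rounded to 4 significant figures: 394.1 km².

394.1 km²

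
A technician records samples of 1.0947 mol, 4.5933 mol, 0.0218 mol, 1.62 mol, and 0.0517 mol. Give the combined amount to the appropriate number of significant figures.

1.0947 mol + 4.5933 mol + 0.0218 mol + 1.62 mol + 0.0517 mol = 7.3815 mol.
Addition/subtraction keeps the fewest decimal places: 1.0947 → 4 decimal places, 4.5933 → 4 decimal places, 0.0218 → 4 decimal places, 1.62 → 2 decimal places, 0.0517 → 4 decimal places; limit is 2.
Rounded to 2 decimal places: 7.38 mol.

7.38 mol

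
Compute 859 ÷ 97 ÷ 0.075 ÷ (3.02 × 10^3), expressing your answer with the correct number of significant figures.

859 ÷ 97 ÷ 0.075 ÷ (3.02 × 10^3) = 0.0390978812499…
Multiplication/division keeps the fewest significant figures: 859 → 3 s.f., 97 → 2 s.f., 0.075 → 2 s.f., 3.02 × 10^3 → 3 s.f.; limit is 2.
Rounded to 2 significant figures: 0.039.

0.039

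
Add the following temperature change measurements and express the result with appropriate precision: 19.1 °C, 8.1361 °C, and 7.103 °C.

19.1 °C + 8.1361 °C + 7.103 °C = 34.3391 °C.
Addition/subtraction keeps the fewest decimal places: 19.1 → 1 decimal place, 8.1361 → 4 decimal places, 7.103 → 3 decimal places; limit is 1.
Rounded to 1 decimal place: 34.3 °C.

34.3 °C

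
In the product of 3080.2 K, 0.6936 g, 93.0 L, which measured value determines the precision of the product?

93.0 L

3080.2 K → 5 s.f.; 0.6936 g → 4 s.f.; 93.0 L → 3 s.f.
The fewest is 3 significant figures, from 93.0 L.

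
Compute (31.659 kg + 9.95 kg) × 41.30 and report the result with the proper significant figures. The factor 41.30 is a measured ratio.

31.659 kg + 9.95 kg = 41.609 kg; the sum is limited to 2 decimal places (4 s.f.).
Carrying full precision, 41.609 × 41.30 = 1718.4517 kg; 41.30 has 4 s.f., so the result keeps min(4, 4) = 4 s.f.
Rounded to 4 significant figures: 1718 kg.

1718 kg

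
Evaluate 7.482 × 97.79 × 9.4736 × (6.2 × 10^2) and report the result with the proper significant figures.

4.3 × 10^6

7.482 × 97.79 × 9.4736 × (6.2 × 10^2) = 4297529.66508…
Multiplication/division keeps the fewest significant figures: 7.482 → 4 s.f., 97.79 → 4 s.f., 9.4736 → 5 s.f., 6.2 × 10^2 → 2 s.f.; limit is 2.
Rounded to 2 significant figures: 4.3 × 10^6.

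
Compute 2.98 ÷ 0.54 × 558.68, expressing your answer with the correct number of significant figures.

3.1 × 10³

2.98 ÷ 0.54 × 558.68 = 3083.08592593…
Multiplication/division keeps the fewest significant figures: 2.98 → 3 s.f., 0.54 → 2 s.f., 558.68 → 5 s.f.; limit is 2.
Rounded to 2 significant figures: 3.1 × 10³.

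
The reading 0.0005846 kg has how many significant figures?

4

0.0005846: leading zeros are not significant.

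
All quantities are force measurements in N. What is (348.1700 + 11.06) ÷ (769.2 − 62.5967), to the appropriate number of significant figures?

348.1700 + 11.06 = 359.2300, limited to 2 d.p. → 5 s.f.; 769.2 − 62.5967 = 706.6033, limited to 1 d.p. → 4 s.f.
Carrying full precision, 359.2300 ÷ 706.6033 = 0.508389926851…; keep min(5, 4) = 4 s.f.
Rounded to 4 significant figures: 0.5084.

0.5084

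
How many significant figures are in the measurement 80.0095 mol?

6

80.0095: zeros between nonzero digits are significant.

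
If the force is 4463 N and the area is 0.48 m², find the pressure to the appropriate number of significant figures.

pressure = 4463 N ÷ 0.48 m² = 9297.91666667… Pa.
4463 has 4 significant figures; 0.48 has 2.
Division/multiplication keeps the fewest: 2 significant figures.
Rounded: 9.3 × 10^3 Pa.

9.3 × 10^3 Pa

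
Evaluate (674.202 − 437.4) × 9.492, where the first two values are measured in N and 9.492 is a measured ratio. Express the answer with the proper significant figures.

674.202 N − 437.4 N = 236.802 N; the difference is limited to 1 decimal place (4 s.f.).
Carrying full precision, 236.802 × 9.492 = 2247.724584 N; 9.492 has 4 s.f., so the result keeps min(4, 4) = 4 s.f.
Rounded to 4 significant figures: 2.248 × 10³ N.

2.248 × 10³ N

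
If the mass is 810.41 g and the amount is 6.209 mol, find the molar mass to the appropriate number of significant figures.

130.5 g/mol

molar mass = 810.41 g ÷ 6.209 mol = 130.52182316… g/mol.
810.41 has 5 significant figures; 6.209 has 4.
Division/multiplication keeps the fewest: 4 significant figures.
Rounded: 130.5 g/mol.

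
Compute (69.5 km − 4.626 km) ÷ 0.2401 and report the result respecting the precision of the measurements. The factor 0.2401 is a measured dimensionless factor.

270. km

69.5 km − 4.626 km = 64.874 km; the difference is limited to 1 decimal place (3 s.f.).
Carrying full precision, 64.874 ÷ 0.2401 = 270.19575177… km; 0.2401 has 4 s.f., so the result keeps min(3, 4) = 3 s.f.
Rounded to 3 significant figures: 270. km.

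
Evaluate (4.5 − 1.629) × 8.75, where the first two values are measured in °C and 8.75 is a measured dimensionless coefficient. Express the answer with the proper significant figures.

4.5 °C − 1.629 °C = 2.871 °C; the difference is limited to 1 decimal place (2 s.f.).
Carrying full precision, 2.871 × 8.75 = 25.12125 °C; 8.75 has 3 s.f., so the result keeps min(2, 3) = 2 s.f.
Rounded to 2 significant figures: 25 °C.

25 °C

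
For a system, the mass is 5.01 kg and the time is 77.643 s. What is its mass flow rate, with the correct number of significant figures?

6.45 × 10^-2 kg/s

mass flow rate = 5.01 kg ÷ 77.643 s = 0.064526100228… kg/s.
5.01 has 3 significant figures; 77.643 has 5.
Division/multiplication keeps the fewest: 3 significant figures.
Rounded: 6.45 × 10^-2 kg/s.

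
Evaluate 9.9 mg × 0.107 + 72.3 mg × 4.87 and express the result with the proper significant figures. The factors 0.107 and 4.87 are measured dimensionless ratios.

353 mg

9.9 × 0.107 = 1.0593 → 1.1 mg (2 s.f., last digit at the 10^-1 place).
72.3 × 4.87 = 352.101 → 3.52 × 10^2 mg (3 s.f., last digit at the 10^0 place).
Sum: 353.1603 mg; keep the coarser place, 10^0.
Result: 353 mg.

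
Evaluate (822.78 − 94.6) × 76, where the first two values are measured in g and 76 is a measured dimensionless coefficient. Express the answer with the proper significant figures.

822.78 g − 94.6 g = 728.18 g; the difference is limited to 1 decimal place (4 s.f.).
Carrying full precision, 728.18 × 76 = 55341.68 g; 76 has 2 s.f., so the result keeps min(4, 2) = 2 s.f.
Rounded to 2 significant figures: 5.5 × 10^4 g.

5.5 × 10^4 g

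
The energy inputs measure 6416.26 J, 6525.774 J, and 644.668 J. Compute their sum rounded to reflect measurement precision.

13586.70 J

6416.26 J + 6525.774 J + 644.668 J = 13586.702 J.
Addition/subtraction keeps the fewest decimal places: 6416.26 → 2 decimal places, 6525.774 → 3 decimal places, 644.668 → 3 decimal places; limit is 2.
Rounded to 2 decimal places: 13586.70 J.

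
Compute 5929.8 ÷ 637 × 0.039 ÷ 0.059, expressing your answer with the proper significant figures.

6.2

5929.8 ÷ 637 × 0.039 ÷ 0.059 = 6.15337253545…
Multiplication/division keeps the fewest significant figures: 5929.8 → 5 s.f., 637 → 3 s.f., 0.039 → 2 s.f., 0.059 → 2 s.f.; limit is 2.
Rounded to 2 significant figures: 6.2.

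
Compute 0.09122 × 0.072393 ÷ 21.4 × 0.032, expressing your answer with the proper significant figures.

9.9 × 10^-6

0.09122 × 0.072393 ÷ 21.4 × 0.032 = 0.00000987467582804…
Multiplication/division keeps the fewest significant figures: 0.09122 → 4 s.f., 0.072393 → 5 s.f., 21.4 → 3 s.f., 0.032 → 2 s.f.; limit is 2.
Rounded to 2 significant figures: 9.9 × 10^-6.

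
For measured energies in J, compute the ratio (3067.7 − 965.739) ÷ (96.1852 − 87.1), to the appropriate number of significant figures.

3067.7 − 965.739 = 2101.961, limited to 1 d.p. → 5 s.f.; 96.1852 − 87.1 = 9.0852, limited to 1 d.p. → 2 s.f.
Carrying full precision, 2101.961 ÷ 9.0852 = 231.361004711…; keep min(5, 2) = 2 s.f.
Rounded to 2 significant figures: 2.3 × 10^2.

2.3 × 10^2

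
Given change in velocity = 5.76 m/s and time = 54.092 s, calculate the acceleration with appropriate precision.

acceleration = 5.76 m/s ÷ 54.092 s = 0.106485247356… m/s².
5.76 has 3 significant figures; 54.092 has 5.
Division/multiplication keeps the fewest: 3 significant figures.
Rounded: 0.106 m/s².

0.106 m/s²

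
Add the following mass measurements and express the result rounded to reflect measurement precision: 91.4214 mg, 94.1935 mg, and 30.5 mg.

91.4214 mg + 94.1935 mg + 30.5 mg = 216.1149 mg.
Addition/subtraction keeps the fewest decimal places: 91.4214 → 4 decimal places, 94.1935 → 4 decimal places, 30.5 → 1 decimal place; limit is 1.
Rounded to 1 decimal place: 216.1 mg.

216.1 mg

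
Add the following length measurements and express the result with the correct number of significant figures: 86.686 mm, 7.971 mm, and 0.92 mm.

86.686 mm + 7.971 mm + 0.92 mm = 95.577 mm.
Addition/subtraction keeps the fewest decimal places: 86.686 → 3 decimal places, 7.971 → 3 decimal places, 0.92 → 2 decimal places; limit is 2.
Rounded to 2 decimal places: 95.58 mm.

95.58 mm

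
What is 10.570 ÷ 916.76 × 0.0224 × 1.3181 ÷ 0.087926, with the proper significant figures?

0.00387

10.570 ÷ 916.76 × 0.0224 × 1.3181 ÷ 0.087926 = 0.00387167053559…
Multiplication/division keeps the fewest significant figures: 10.570 → 5 s.f., 916.76 → 5 s.f., 0.0224 → 3 s.f., 1.3181 → 5 s.f., 0.087926 → 5 s.f.; limit is 3.
Rounded to 3 significant figures: 0.00387.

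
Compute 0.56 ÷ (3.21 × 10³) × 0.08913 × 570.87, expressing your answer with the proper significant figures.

0.0089

0.56 ÷ (3.21 × 10³) × 0.08913 × 570.87 = 0.00887654832897…
Multiplication/division keeps the fewest significant figures: 0.56 → 2 s.f., 3.21 × 10³ → 3 s.f., 0.08913 → 4 s.f., 570.87 → 5 s.f.; limit is 2.
Rounded to 2 significant figures: 0.0089.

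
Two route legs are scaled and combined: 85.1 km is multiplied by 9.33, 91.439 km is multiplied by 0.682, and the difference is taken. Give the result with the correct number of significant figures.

85.1 × 9.33 = 793.983 → 794 km (3 s.f., last digit at the 10^0 place).
91.439 × 0.682 = 62.361398 → 62.4 km (3 s.f., last digit at the 10^-1 place).
Difference: 731.621602 km; keep the coarser place, 10^0.
Result: 732 km.

732 km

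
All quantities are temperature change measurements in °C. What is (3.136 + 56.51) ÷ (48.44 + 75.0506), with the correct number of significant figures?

3.136 + 56.51 = 59.646, limited to 2 d.p. → 4 s.f.; 48.44 + 75.0506 = 123.4906, limited to 2 d.p. → 5 s.f.
Carrying full precision, 59.646 ÷ 123.4906 = 0.483000325531…; keep min(4, 5) = 4 s.f.
Rounded to 4 significant figures: 0.4830.

0.4830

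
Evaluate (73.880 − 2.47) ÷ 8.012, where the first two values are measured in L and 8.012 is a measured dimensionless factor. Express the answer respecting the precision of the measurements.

8.913 L

73.880 L − 2.47 L = 71.410 L; the difference is limited to 2 decimal places (4 s.f.).
Carrying full precision, 71.410 ÷ 8.012 = 8.91288067898… L; 8.012 has 4 s.f., so the result keeps min(4, 4) = 4 s.f.
Rounded to 4 significant figures: 8.913 L.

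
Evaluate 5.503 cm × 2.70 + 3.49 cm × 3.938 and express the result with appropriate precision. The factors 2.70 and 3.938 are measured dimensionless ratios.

28.6 cm

5.503 × 2.70 = 14.8581 → 14.9 cm (3 s.f., last digit at the 10^-1 place).
3.49 × 3.938 = 13.74362 → 13.7 cm (3 s.f., last digit at the 10^-1 place).
Sum: 28.60172 cm; keep the coarser place, 10^-1.
Result: 28.6 cm.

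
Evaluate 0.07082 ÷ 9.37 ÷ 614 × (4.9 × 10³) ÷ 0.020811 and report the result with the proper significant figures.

2.9

0.07082 ÷ 9.37 ÷ 614 × (4.9 × 10³) ÷ 0.020811 = 2.89835174991…
Multiplication/division keeps the fewest significant figures: 0.07082 → 4 s.f., 9.37 → 3 s.f., 614 → 3 s.f., 4.9 × 10³ → 2 s.f., 0.020811 → 5 s.f.; limit is 2.
Rounded to 2 significant figures: 2.9.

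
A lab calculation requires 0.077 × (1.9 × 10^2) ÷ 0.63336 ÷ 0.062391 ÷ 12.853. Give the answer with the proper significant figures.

29

0.077 × (1.9 × 10^2) ÷ 0.63336 ÷ 0.062391 ÷ 12.853 = 28.804957588…
Multiplication/division keeps the fewest significant figures: 0.077 → 2 s.f., 1.9 × 10^2 → 2 s.f., 0.63336 → 5 s.f., 0.062391 → 5 s.f., 12.853 → 5 s.f.; limit is 2.
Rounded to 2 significant figures: 29.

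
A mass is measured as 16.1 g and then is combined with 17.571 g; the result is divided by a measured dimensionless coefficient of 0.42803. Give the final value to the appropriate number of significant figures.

78.7 g

16.1 g + 17.571 g = 33.671 g; the sum is limited to 1 decimal place (3 s.f.).
Carrying full precision, 33.671 ÷ 0.42803 = 78.6650468425… g; 0.42803 has 5 s.f., so the result keeps min(3, 5) = 3 s.f.
Rounded to 3 significant figures: 78.7 g.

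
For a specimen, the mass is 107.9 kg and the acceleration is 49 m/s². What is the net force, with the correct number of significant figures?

5.3 × 10³ N

net force = 107.9 kg × 49 m/s² = 5287.1 N.
107.9 has 4 significant figures; 49 has 2.
Division/multiplication keeps the fewest: 2 significant figures.
Rounded: 5.3 × 10³ N.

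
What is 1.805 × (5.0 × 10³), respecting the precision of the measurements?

1.805 × (5.0 × 10³) = 9025
Multiplication/division keeps the fewest significant figures: 1.805 → 4 s.f., 5.0 × 10³ → 2 s.f.; limit is 2.
Rounded to 2 significant figures: 9.0 × 10³.

9.0 × 10³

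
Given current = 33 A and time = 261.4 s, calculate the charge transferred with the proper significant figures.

charge transferred = 33 A × 261.4 s = 8626.2 C.
33 has 2 significant figures; 261.4 has 4.
Division/multiplication keeps the fewest: 2 significant figures.
Rounded: 8.6 × 10^3 C.

8.6 × 10^3 C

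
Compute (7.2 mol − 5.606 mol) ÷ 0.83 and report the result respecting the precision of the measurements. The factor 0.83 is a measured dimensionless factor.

1.9 mol

7.2 mol − 5.606 mol = 1.594 mol; the difference is limited to 1 decimal place (2 s.f.).
Carrying full precision, 1.594 ÷ 0.83 = 1.92048192771… mol; 0.83 has 2 s.f., so the result keeps min(2, 2) = 2 s.f.
Rounded to 2 significant figures: 1.9 mol.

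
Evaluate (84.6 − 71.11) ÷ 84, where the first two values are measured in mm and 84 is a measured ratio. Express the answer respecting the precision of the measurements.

0.16 mm

84.6 mm − 71.11 mm = 13.49 mm; the difference is limited to 1 decimal place (3 s.f.).
Carrying full precision, 13.49 ÷ 84 = 0.160595238095… mm; 84 has 2 s.f., so the result keeps min(3, 2) = 2 s.f.
Rounded to 2 significant figures: 0.16 mm.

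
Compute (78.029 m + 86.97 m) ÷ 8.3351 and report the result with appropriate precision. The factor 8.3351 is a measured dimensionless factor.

19.796 m

78.029 m + 86.97 m = 164.999 m; the sum is limited to 2 decimal places (5 s.f.).
Carrying full precision, 164.999 ÷ 8.3351 = 19.7956833151… m; 8.3351 has 5 s.f., so the result keeps min(5, 5) = 5 s.f.
Rounded to 5 significant figures: 19.796 m.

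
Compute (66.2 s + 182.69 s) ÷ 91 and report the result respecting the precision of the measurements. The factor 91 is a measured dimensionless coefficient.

2.7 s

66.2 s + 182.69 s = 248.89 s; the sum is limited to 1 decimal place (4 s.f.).
Carrying full precision, 248.89 ÷ 91 = 2.73505494505… s; 91 has 2 s.f., so the result keeps min(4, 2) = 2 s.f.
Rounded to 2 significant figures: 2.7 s.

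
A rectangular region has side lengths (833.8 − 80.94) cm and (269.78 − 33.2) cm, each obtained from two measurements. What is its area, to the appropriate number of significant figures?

1.781 × 10⁵ cm²

833.8 − 80.94 = 752.86, limited to 1 d.p. → 4 s.f.; 269.78 − 33.2 = 236.58, limited to 1 d.p. → 4 s.f.
Carrying full precision, 752.86 × 236.58 = 178111.6188; keep min(4, 4) = 4 s.f.
Rounded to 4 significant figures: 1.781 × 10⁵ cm².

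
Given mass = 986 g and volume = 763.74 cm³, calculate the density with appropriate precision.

density = 986 g ÷ 763.74 cm³ = 1.29101526698… g/cm³.
986 has 3 significant figures; 763.74 has 5.
Division/multiplication keeps the fewest: 3 significant figures.
Rounded: 1.29 g/cm³.

1.29 g/cm³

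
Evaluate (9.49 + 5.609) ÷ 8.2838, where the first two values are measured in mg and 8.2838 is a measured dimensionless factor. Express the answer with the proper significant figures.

9.49 mg + 5.609 mg = 15.099 mg; the sum is limited to 2 decimal places (4 s.f.).
Carrying full precision, 15.099 ÷ 8.2838 = 1.82271421328… mg; 8.2838 has 5 s.f., so the result keeps min(4, 5) = 4 s.f.
Rounded to 4 significant figures: 1.823 mg.

1.823 mg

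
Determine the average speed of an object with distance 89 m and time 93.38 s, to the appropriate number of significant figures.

average speed = 89 m ÷ 93.38 s = 0.953094881131… m/s.
89 has 2 significant figures; 93.38 has 4.
Division/multiplication keeps the fewest: 2 significant figures.
Rounded: 0.95 m/s.

0.95 m/s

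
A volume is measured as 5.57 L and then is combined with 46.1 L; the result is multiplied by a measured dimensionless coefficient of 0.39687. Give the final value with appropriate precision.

5.57 L + 46.1 L = 51.67 L; the sum is limited to 1 decimal place (3 s.f.).
Carrying full precision, 51.67 × 0.39687 = 20.5062729 L; 0.39687 has 5 s.f., so the result keeps min(3, 5) = 3 s.f.
Rounded to 3 significant figures: 20.5 L.

20.5 L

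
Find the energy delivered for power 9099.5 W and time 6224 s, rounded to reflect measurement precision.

energy delivered = 9099.5 W × 6224 s = 56635288 J.
9099.5 has 5 significant figures; 6224 has 4.
Division/multiplication keeps the fewest: 4 significant figures.
Rounded: 5.664 × 10⁷ J.

5.664 × 10⁷ J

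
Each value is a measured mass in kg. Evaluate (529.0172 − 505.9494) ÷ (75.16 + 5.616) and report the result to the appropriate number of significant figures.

529.0172 − 505.9494 = 23.0678, limited to 4 d.p. → 6 s.f.; 75.16 + 5.616 = 80.776, limited to 2 d.p. → 4 s.f.
Carrying full precision, 23.0678 ÷ 80.776 = 0.285577399227…; keep min(6, 4) = 4 s.f.
Rounded to 4 significant figures: 2.856 × 10^-1.

2.856 × 10^-1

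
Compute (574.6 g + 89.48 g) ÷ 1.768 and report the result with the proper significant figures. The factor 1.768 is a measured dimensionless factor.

3.756 × 10² g

574.6 g + 89.48 g = 664.08 g; the sum is limited to 1 decimal place (4 s.f.).
Carrying full precision, 664.08 ÷ 1.768 = 375.610859729… g; 1.768 has 4 s.f., so the result keeps min(4, 4) = 4 s.f.
Rounded to 4 significant figures: 3.756 × 10² g.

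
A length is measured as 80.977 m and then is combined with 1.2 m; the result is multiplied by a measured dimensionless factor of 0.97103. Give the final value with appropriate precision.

80.977 m + 1.2 m = 82.177 m; the sum is limited to 1 decimal place (3 s.f.).
Carrying full precision, 82.177 × 0.97103 = 79.79633231 m; 0.97103 has 5 s.f., so the result keeps min(3, 5) = 3 s.f.
Rounded to 3 significant figures: 79.8 m.

79.8 m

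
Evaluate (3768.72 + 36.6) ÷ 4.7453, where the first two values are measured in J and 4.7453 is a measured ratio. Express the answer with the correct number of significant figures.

801.91 J

3768.72 J + 36.6 J = 3805.32 J; the sum is limited to 1 decimal place (5 s.f.).
Carrying full precision, 3805.32 ÷ 4.7453 = 801.913472278… J; 4.7453 has 5 s.f., so the result keeps min(5, 5) = 5 s.f.
Rounded to 5 significant figures: 801.91 J.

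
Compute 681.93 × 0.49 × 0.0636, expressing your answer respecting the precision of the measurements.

681.93 × 0.49 × 0.0636 = 21.25166652
Multiplication/division keeps the fewest significant figures: 681.93 → 5 s.f., 0.49 → 2 s.f., 0.0636 → 3 s.f.; limit is 2.
Rounded to 2 significant figures: 21.

21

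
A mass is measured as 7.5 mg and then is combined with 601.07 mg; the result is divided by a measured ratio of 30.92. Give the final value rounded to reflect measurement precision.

19.68 mg

7.5 mg + 601.07 mg = 608.57 mg; the sum is limited to 1 decimal place (4 s.f.).
Carrying full precision, 608.57 ÷ 30.92 = 19.6820827943… mg; 30.92 has 4 s.f., so the result keeps min(4, 4) = 4 s.f.
Rounded to 4 significant figures: 19.68 mg.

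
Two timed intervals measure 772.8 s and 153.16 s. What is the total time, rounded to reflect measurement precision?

926.0 s

772.8 s + 153.16 s = 925.96 s.
Addition/subtraction keeps the fewest decimal places: 772.8 → 1 decimal place, 153.16 → 2 decimal places; limit is 1.
Rounded to 1 decimal place: 926.0 s.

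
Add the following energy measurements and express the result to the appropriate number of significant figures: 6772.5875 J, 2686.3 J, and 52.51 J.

6772.5875 J + 2686.3 J + 52.51 J = 9511.3975 J.
Addition/subtraction keeps the fewest decimal places: 6772.5875 → 4 decimal places, 2686.3 → 1 decimal place, 52.51 → 2 decimal places; limit is 1.
Rounded to 1 decimal place: 9511.4 J.

9511.4 J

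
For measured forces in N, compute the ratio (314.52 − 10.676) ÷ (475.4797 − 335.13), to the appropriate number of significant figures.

2.1649

314.52 − 10.676 = 303.844, limited to 2 d.p. → 5 s.f.; 475.4797 − 335.13 = 140.3497, limited to 2 d.p. → 5 s.f.
Carrying full precision, 303.844 ÷ 140.3497 = 2.16490665815…; keep min(5, 5) = 5 s.f.
Rounded to 5 significant figures: 2.1649.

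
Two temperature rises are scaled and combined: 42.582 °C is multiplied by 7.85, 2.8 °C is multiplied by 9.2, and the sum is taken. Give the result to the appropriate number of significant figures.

42.582 × 7.85 = 334.2687 → 334 °C (3 s.f., last digit at the 10^0 place).
2.8 × 9.2 = 25.76 → 26 °C (2 s.f., last digit at the 10^0 place).
Sum: 360.0287 °C; keep the coarser place, 10^0.
Result: 360. °C.

360. °C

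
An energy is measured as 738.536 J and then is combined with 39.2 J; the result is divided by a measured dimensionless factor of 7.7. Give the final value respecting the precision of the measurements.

1.0 × 10^2 J

738.536 J + 39.2 J = 777.736 J; the sum is limited to 1 decimal place (4 s.f.).
Carrying full precision, 777.736 ÷ 7.7 = 101.004675325… J; 7.7 has 2 s.f., so the result keeps min(4, 2) = 2 s.f.
Rounded to 2 significant figures: 1.0 × 10^2 J.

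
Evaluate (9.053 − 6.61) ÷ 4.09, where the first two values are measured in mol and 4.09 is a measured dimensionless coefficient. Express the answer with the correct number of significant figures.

9.053 mol − 6.61 mol = 2.443 mol; the difference is limited to 2 decimal places (3 s.f.).
Carrying full precision, 2.443 ÷ 4.09 = 0.597310513447… mol; 4.09 has 3 s.f., so the result keeps min(3, 3) = 3 s.f.
Rounded to 3 significant figures: 0.597 mol.

0.597 mol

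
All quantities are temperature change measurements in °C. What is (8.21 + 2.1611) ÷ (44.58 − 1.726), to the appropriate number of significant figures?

0.2420

8.21 + 2.1611 = 10.3711, limited to 2 d.p. → 4 s.f.; 44.58 − 1.726 = 42.854, limited to 2 d.p. → 4 s.f.
Carrying full precision, 10.3711 ÷ 42.854 = 0.242010080739…; keep min(4, 4) = 4 s.f.
Rounded to 4 significant figures: 0.2420.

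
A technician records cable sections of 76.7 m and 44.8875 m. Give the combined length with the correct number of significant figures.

121.6 m

76.7 m + 44.8875 m = 121.5875 m.
Addition/subtraction keeps the fewest decimal places: 76.7 → 1 decimal place, 44.8875 → 4 decimal places; limit is 1.
Rounded to 1 decimal place: 121.6 m.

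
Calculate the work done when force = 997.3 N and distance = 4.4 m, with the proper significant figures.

work done = 997.3 N × 4.4 m = 4388.12 J.
997.3 has 4 significant figures; 4.4 has 2.
Division/multiplication keeps the fewest: 2 significant figures.
Rounded: 4.4 × 10^3 J.

4.4 × 10^3 J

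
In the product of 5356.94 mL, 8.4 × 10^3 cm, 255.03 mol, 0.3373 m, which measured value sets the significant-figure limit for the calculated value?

5356.94 mL → 6 s.f.; 8.4 × 10^3 cm → 2 s.f.; 255.03 mol → 5 s.f.; 0.3373 m → 4 s.f.
The fewest is 2 significant figures, from 8.4 × 10^3 cm.

8.4 × 10^3 cm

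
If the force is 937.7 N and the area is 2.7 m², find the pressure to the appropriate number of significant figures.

3.5 × 10² Pa

pressure = 937.7 N ÷ 2.7 m² = 347.296296296… Pa.
937.7 has 4 significant figures; 2.7 has 2.
Division/multiplication keeps the fewest: 2 significant figures.
Rounded: 3.5 × 10² Pa.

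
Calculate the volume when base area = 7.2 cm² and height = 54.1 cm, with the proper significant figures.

volume = 7.2 cm² × 54.1 cm = 389.52 cm³.
7.2 has 2 significant figures; 54.1 has 3.
Division/multiplication keeps the fewest: 2 significant figures.
Rounded: 3.9 × 10² cm³.

3.9 × 10² cm³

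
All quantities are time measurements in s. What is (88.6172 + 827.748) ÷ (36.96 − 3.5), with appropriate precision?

88.6172 + 827.748 = 916.3652, limited to 3 d.p. → 6 s.f.; 36.96 − 3.5 = 33.46, limited to 1 d.p. → 3 s.f.
Carrying full precision, 916.3652 ÷ 33.46 = 27.3868858338…; keep min(6, 3) = 3 s.f.
Rounded to 3 significant figures: 27.4.

27.4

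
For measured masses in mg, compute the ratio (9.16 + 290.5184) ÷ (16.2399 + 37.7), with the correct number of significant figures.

9.16 + 290.5184 = 299.6784, limited to 2 d.p. → 5 s.f.; 16.2399 + 37.7 = 53.9399, limited to 1 d.p. → 3 s.f.
Carrying full precision, 299.6784 ÷ 53.9399 = 5.55578338113…; keep min(5, 3) = 3 s.f.
Rounded to 3 significant figures: 5.56.

5.56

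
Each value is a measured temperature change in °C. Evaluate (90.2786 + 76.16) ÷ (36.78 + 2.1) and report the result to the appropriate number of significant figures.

90.2786 + 76.16 = 166.4386, limited to 2 d.p. → 5 s.f.; 36.78 + 2.1 = 38.88, limited to 1 d.p. → 3 s.f.
Carrying full precision, 166.4386 ÷ 38.88 = 4.2808281893…; keep min(5, 3) = 3 s.f.
Rounded to 3 significant figures: 4.28.

4.28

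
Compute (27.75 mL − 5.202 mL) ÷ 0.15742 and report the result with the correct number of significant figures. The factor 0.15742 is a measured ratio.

27.75 mL − 5.202 mL = 22.548 mL; the difference is limited to 2 decimal places (4 s.f.).
Carrying full precision, 22.548 ÷ 0.15742 = 143.234658874… mL; 0.15742 has 5 s.f., so the result keeps min(4, 5) = 4 s.f.
Rounded to 4 significant figures: 1.432 × 10² mL.

1.432 × 10² mL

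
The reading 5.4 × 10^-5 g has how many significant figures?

5.4 × 10^-5: in scientific notation every digit of the coefficient is significant.

2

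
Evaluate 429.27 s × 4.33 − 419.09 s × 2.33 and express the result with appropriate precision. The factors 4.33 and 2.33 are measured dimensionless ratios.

8.8 × 10² s

429.27 × 4.33 = 1858.7391 → 1.86 × 10³ s (3 s.f., last digit at the 10^1 place).
419.09 × 2.33 = 976.4797 → 976 s (3 s.f., last digit at the 10^0 place).
Difference: 882.2594 s; keep the coarser place, 10^1.
Result: 8.8 × 10² s.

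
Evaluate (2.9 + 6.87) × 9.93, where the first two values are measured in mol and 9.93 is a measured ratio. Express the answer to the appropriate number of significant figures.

2.9 mol + 6.87 mol = 9.77 mol; the sum is limited to 1 decimal place (2 s.f.).
Carrying full precision, 9.77 × 9.93 = 97.0161 mol; 9.93 has 3 s.f., so the result keeps min(2, 3) = 2 s.f.
Rounded to 2 significant figures: 97 mol.

97 mol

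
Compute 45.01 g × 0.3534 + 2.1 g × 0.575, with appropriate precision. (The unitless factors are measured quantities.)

17.1 g

45.01 × 0.3534 = 15.906534 → 15.91 g (4 s.f., last digit at the 10^-2 place).
2.1 × 0.575 = 1.2075 → 1.2 g (2 s.f., last digit at the 10^-1 place).
Sum: 17.114034 g; keep the coarser place, 10^-1.
Result: 17.1 g.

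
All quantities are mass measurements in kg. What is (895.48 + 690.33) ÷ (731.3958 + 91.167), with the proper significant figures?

895.48 + 690.33 = 1585.81, limited to 2 d.p. → 6 s.f.; 731.3958 + 91.167 = 822.5628, limited to 3 d.p. → 6 s.f.
Carrying full precision, 1585.81 ÷ 822.5628 = 1.92788927484…; keep min(6, 6) = 6 s.f.
Rounded to 6 significant figures: 1.92789.

1.92789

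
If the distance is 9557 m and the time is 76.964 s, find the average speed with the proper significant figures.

124.2 m/s

average speed = 9557 m ÷ 76.964 s = 124.174938932… m/s.
9557 has 4 significant figures; 76.964 has 5.
Division/multiplication keeps the fewest: 4 significant figures.
Rounded: 124.2 m/s.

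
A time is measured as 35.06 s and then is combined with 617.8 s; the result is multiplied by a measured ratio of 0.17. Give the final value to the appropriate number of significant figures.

1.1 × 10^2 s

35.06 s + 617.8 s = 652.86 s; the sum is limited to 1 decimal place (4 s.f.).
Carrying full precision, 652.86 × 0.17 = 110.9862 s; 0.17 has 2 s.f., so the result keeps min(4, 2) = 2 s.f.
Rounded to 2 significant figures: 1.1 × 10^2 s.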